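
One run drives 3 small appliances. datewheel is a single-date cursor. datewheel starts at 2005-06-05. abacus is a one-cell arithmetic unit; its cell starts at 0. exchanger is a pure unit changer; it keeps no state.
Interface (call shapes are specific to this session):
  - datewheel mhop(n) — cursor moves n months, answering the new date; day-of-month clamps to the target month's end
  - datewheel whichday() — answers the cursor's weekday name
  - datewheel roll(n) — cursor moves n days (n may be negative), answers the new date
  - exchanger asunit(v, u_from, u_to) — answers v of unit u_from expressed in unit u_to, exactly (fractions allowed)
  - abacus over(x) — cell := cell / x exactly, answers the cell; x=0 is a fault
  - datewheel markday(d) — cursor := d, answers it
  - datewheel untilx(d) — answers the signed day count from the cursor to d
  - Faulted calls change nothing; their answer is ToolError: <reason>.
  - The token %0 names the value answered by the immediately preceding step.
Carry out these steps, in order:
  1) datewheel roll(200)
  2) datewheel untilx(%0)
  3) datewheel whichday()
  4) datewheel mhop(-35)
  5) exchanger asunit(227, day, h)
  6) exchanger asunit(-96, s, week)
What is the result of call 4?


Answer: 2003-01-22

Derivation:
Step: datewheel roll[n→200]
Result: 2005-12-22
Step: datewheel untilx[d→%0]
Result: 0
Step: datewheel whichday[]
Result: Thursday
Step: datewheel mhop[n→-35]
Result: 2003-01-22
Step: exchanger asunit[v→227; u_from→day; u_to→h]
Result: 5448
Step: exchanger asunit[v→-96; u_from→s; u_to→week]
Result: -1/6300


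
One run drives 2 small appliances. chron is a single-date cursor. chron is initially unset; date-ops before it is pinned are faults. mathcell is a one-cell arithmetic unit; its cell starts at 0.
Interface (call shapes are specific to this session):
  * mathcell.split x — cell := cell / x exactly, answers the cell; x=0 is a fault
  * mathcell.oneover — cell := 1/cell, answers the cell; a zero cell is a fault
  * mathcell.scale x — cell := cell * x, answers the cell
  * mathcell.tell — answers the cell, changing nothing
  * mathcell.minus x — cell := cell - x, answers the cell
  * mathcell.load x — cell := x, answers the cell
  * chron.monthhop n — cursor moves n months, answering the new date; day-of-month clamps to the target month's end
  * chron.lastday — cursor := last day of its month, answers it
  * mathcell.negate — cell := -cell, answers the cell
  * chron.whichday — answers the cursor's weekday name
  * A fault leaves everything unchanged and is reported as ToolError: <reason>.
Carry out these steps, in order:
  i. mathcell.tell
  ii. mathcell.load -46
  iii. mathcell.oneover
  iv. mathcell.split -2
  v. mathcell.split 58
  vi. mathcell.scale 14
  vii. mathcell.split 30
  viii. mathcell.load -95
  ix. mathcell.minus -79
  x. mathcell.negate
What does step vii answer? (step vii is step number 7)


Answer: 7/80040

Derivation:
I call mathcell.tell, yielding 0.
Now I run mathcell.load(-46), — result: -46.
Then mathcell.oneover, which returns -1/46.
Next I call mathcell.split(-2), yielding 1/92.
I try mathcell.split(58): 1/5336.
Calling mathcell.scale(14), → 7/2668.
I run mathcell.split(30), yielding 7/80040.
Now I run mathcell.load(-95), and observe -95.
Using mathcell.minus(-79), giving -16.
Invoking mathcell.negate, — result: 16.


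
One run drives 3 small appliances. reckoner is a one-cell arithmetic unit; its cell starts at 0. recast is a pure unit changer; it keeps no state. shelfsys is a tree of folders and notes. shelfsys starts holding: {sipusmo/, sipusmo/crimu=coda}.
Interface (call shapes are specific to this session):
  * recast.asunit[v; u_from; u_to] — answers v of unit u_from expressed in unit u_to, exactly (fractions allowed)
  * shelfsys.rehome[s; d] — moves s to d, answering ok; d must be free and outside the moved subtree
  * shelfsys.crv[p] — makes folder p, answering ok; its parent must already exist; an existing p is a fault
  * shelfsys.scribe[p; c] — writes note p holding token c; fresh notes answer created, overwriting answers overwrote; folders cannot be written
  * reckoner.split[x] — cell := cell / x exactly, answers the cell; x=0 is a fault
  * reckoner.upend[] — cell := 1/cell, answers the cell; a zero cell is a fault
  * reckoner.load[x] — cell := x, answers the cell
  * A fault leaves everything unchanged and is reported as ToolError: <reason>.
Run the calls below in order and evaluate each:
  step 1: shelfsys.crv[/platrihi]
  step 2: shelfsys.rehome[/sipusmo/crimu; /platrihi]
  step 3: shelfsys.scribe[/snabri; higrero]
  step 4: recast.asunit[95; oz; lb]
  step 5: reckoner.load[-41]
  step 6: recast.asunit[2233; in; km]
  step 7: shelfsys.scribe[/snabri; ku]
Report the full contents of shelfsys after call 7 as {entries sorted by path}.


Answer: {platrihi/, sipusmo/, sipusmo/crimu=coda, snabri=ku}

Derivation:
;; 1. shelfsys.crv(/platrihi) : ok
;; 2. shelfsys.rehome(/sipusmo/crimu, /platrihi) : ToolError: exists
;; 3. shelfsys.scribe(/snabri, higrero) : created
;; 4. recast.asunit(95, oz, lb) : 95/16
;; 5. reckoner.load(-41) : -41
;; 6. recast.asunit(2233, in, km) : 283591/5000000
;; 7. shelfsys.scribe(/snabri, ku) : overwrote


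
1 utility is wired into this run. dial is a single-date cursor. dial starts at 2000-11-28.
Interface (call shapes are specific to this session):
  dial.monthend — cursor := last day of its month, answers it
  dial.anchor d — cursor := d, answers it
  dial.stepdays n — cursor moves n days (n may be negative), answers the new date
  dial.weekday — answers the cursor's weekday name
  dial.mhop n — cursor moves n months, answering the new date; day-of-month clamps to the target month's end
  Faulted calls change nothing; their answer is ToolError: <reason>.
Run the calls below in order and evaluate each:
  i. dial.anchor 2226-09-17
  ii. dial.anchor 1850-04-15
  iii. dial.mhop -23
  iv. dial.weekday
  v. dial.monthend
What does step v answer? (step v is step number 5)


Answer: 1848-05-31

Derivation:
>> anchor(d='2226-09-17')
<< 2226-09-17
>> anchor(d='1850-04-15')
<< 1850-04-15
>> mhop(n='-23')
<< 1848-05-15
>> weekday()
<< Monday
>> monthend()
<< 1848-05-31


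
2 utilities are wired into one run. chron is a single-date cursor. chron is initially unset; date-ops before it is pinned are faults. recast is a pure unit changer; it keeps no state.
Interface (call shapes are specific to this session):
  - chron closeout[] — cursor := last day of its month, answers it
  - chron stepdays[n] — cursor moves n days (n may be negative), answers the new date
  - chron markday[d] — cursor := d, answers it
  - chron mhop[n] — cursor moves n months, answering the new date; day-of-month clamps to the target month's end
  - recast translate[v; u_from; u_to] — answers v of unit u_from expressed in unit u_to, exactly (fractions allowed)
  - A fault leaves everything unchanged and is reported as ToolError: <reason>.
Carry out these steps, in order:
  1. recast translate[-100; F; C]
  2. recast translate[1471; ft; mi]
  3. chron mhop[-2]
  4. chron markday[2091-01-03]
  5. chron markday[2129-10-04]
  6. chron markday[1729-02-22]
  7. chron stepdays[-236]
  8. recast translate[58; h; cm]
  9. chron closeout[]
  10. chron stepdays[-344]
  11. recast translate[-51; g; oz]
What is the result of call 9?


Answer: 1728-07-31

Derivation:
==> recast translate(v=-100, u_from=F, u_to=C)
<== -220/3
==> recast translate(v=1471, u_from=ft, u_to=mi)
<== 1471/5280
==> chron mhop(n=-2)
<== ToolError: no date set
==> chron markday(d=2091-01-03)
<== 2091-01-03
==> chron markday(d=2129-10-04)
<== 2129-10-04
==> chron markday(d=1729-02-22)
<== 1729-02-22
==> chron stepdays(n=-236)
<== 1728-07-01
==> recast translate(v=58, u_from=h, u_to=cm)
<== ToolError: incompatible units
==> chron closeout()
<== 1728-07-31
==> chron stepdays(n=-344)
<== 1727-08-22
==> recast translate(v=-51, u_from=g, u_to=oz)
<== -81600000/45359237


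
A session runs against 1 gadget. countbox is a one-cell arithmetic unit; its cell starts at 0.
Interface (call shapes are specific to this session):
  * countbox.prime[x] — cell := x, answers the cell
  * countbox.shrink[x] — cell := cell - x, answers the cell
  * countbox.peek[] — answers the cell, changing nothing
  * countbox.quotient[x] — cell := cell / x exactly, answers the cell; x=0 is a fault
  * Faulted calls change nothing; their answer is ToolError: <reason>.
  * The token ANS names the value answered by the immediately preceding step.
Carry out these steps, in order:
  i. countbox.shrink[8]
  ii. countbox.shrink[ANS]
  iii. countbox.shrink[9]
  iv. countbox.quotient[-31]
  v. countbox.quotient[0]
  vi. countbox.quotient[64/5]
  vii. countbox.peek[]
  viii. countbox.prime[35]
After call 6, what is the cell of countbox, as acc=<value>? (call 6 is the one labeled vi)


Act: countbox.shrink[x=8]
Obs: -8
Act: countbox.shrink[x=ANS]
Obs: 0
Act: countbox.shrink[x=9]
Obs: -9
Act: countbox.quotient[x=-31]
Obs: 9/31
Act: countbox.quotient[x=0]
Obs: ToolError: division by zero
Act: countbox.quotient[x=64/5]
Obs: 45/1984
Act: countbox.peek[]
Obs: 45/1984
Act: countbox.prime[x=35]
Obs: 35

Answer: acc=45/1984


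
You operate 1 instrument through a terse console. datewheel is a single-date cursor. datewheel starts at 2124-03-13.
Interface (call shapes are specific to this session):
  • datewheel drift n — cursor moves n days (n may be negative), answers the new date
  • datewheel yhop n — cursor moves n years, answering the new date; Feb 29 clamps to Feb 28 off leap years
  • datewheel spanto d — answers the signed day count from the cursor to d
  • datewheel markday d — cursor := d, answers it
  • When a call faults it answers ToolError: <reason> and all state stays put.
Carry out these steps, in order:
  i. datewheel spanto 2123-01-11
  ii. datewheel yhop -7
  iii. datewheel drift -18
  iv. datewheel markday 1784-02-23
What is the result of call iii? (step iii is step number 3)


Answer: 2117-02-23

Derivation:
> datewheel spanto d='2123-01-11'
= -427
> datewheel yhop n='-7'
= 2117-03-13
> datewheel drift n='-18'
= 2117-02-23
> datewheel markday d='1784-02-23'
= 1784-02-23


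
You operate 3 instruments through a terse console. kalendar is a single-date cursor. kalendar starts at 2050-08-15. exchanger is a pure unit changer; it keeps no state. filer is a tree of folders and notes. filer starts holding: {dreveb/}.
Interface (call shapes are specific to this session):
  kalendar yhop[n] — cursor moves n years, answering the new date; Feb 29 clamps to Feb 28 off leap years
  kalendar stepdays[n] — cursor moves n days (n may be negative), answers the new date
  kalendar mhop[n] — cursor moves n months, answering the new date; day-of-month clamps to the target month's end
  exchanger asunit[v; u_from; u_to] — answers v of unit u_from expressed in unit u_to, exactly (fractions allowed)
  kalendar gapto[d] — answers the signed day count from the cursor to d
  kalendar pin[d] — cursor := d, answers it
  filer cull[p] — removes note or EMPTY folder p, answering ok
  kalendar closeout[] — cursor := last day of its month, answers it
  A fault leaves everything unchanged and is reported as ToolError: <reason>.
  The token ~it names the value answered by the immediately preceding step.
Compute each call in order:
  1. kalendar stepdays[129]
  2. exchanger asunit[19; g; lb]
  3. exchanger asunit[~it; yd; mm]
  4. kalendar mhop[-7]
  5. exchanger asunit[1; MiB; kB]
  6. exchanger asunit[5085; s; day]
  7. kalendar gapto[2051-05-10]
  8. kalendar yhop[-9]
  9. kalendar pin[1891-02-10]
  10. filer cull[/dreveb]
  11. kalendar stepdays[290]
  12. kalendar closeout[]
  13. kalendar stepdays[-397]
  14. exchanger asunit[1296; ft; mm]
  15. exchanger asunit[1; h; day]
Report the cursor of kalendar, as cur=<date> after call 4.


I invoke kalendar stepdays passing n='129', giving 2050-12-22.
Calling exchanger asunit passing v='19', u_from='g', u_to='lb', → 1900000/45359237.
Using exchanger asunit passing v='~it', u_from='yd', u_to='mm', → 1737360000/45359237.
I try kalendar mhop passing n='-7', and get 2050-05-22.
Then exchanger asunit passing v='1', u_from='MiB', u_to='kB', — result: 131072/125.
I try exchanger asunit passing v='5085', u_from='s', u_to='day', which returns 113/1920.
Invoking kalendar gapto passing d='2051-05-10': 353.
I run kalendar yhop passing n='-9', and get 2041-05-22.
Now I run kalendar pin passing d='1891-02-10', — result: 1891-02-10.
Using filer cull passing p='/dreveb', yielding ok.
Using kalendar stepdays passing n='290': 1891-11-27.
I run kalendar closeout, and see 1891-11-30.
Calling kalendar stepdays passing n='-397', → 1890-10-29.
Invoking exchanger asunit passing v='1296', u_from='ft', u_to='mm', — result: 1975104/5.
Calling exchanger asunit passing v='1', u_from='h', u_to='day', which returns 1/24.

Answer: cur=2050-05-22


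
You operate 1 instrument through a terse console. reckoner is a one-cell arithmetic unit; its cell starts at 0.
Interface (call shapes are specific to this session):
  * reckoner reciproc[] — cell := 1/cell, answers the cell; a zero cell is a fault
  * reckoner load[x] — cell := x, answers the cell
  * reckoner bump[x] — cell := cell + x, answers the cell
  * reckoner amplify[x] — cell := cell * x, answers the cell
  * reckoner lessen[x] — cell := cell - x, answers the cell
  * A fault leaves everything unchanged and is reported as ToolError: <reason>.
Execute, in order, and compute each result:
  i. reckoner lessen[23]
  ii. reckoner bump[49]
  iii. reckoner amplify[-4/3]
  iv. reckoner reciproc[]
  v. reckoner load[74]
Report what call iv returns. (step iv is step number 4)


Answer: -3/104

Derivation:
! 1. reckoner lessen(x=23) => -23
! 2. reckoner bump(x=49) => 26
! 3. reckoner amplify(x=-4/3) => -104/3
! 4. reckoner reciproc() => -3/104
! 5. reckoner load(x=74) => 74


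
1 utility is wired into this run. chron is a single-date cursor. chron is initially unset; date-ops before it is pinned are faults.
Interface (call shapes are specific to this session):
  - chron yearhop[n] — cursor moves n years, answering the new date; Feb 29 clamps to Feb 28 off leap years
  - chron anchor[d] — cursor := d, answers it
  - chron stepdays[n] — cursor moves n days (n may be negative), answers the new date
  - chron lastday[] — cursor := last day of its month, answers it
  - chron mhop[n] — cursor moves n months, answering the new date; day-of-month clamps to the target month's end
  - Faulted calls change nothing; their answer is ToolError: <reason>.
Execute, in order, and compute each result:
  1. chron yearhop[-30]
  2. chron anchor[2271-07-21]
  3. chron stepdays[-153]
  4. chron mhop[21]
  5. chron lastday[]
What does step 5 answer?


[in] chron yearhop n='-30'
:: ToolError: no date set
[in] chron anchor d='2271-07-21'
:: 2271-07-21
[in] chron stepdays n='-153'
:: 2271-02-18
[in] chron mhop n='21'
:: 2272-11-18
[in] chron lastday
:: 2272-11-30

Answer: 2272-11-30


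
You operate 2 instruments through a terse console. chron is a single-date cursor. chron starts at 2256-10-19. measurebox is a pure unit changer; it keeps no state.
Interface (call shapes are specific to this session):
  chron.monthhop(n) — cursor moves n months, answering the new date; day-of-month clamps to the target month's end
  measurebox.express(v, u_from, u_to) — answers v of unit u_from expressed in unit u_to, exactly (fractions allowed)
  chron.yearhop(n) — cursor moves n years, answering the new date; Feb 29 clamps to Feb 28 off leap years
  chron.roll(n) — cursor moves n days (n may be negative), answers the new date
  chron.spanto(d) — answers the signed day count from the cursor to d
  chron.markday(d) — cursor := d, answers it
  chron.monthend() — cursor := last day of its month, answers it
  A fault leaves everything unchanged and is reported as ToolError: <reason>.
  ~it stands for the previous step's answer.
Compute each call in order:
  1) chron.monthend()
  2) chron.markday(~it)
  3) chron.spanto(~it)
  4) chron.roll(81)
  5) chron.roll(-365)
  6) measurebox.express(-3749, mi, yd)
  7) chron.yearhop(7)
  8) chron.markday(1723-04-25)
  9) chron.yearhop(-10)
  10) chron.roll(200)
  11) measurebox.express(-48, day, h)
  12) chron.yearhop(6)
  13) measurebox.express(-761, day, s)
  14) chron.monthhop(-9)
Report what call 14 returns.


Answer: 1719-02-11

Derivation:
;; 1. chron.monthend() => 2256-10-31
;; 2. chron.markday(~it) => 2256-10-31
;; 3. chron.spanto(~it) => 0
;; 4. chron.roll(81) => 2257-01-20
;; 5. chron.roll(-365) => 2256-01-21
;; 6. measurebox.express(-3749, mi, yd) => -6598240
;; 7. chron.yearhop(7) => 2263-01-21
;; 8. chron.markday(1723-04-25) => 1723-04-25
;; 9. chron.yearhop(-10) => 1713-04-25
;; 10. chron.roll(200) => 1713-11-11
;; 11. measurebox.express(-48, day, h) => -1152
;; 12. chron.yearhop(6) => 1719-11-11
;; 13. measurebox.express(-761, day, s) => -65750400
;; 14. chron.monthhop(-9) => 1719-02-11


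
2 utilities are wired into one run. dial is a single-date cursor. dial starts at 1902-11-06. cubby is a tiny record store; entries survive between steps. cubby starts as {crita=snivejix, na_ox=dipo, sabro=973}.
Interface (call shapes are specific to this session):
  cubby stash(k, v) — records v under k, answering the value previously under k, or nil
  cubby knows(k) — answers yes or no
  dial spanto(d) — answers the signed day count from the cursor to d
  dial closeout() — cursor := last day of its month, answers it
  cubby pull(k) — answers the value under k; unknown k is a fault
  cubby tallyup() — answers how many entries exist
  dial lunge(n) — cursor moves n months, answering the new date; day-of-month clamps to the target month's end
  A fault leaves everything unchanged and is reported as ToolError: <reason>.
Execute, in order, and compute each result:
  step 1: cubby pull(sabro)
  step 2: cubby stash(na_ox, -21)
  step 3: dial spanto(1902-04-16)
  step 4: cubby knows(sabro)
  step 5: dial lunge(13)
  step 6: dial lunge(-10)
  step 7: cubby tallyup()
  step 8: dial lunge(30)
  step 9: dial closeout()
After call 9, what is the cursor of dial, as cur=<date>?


Answer: cur=1905-08-31

Derivation:
% cubby pull(sabro) => 973
% cubby stash(na_ox, -21) => dipo
% dial spanto(1902-04-16) => -204
% cubby knows(sabro) => yes
% dial lunge(13) => 1903-12-06
% dial lunge(-10) => 1903-02-06
% cubby tallyup() => 3
% dial lunge(30) => 1905-08-06
% dial closeout() => 1905-08-31


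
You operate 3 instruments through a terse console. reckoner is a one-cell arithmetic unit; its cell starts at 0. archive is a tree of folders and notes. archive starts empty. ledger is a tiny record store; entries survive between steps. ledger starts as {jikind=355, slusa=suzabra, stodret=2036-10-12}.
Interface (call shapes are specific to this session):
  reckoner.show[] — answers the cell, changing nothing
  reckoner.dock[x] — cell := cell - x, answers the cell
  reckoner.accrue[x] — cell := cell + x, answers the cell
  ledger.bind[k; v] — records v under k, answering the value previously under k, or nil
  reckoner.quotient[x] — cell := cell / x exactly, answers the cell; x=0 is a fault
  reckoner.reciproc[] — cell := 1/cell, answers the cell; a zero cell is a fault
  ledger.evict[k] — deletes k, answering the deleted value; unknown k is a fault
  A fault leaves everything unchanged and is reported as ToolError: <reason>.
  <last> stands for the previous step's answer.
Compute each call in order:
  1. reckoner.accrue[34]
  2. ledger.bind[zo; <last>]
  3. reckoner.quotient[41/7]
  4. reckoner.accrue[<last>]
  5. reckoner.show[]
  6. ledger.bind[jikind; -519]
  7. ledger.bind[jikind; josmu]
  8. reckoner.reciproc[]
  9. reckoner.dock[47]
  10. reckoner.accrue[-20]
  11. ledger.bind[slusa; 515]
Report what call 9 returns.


[in] reckoner.accrue x='34'
:: 34
[in] ledger.bind k='zo' v='<last>'
:: nil
[in] reckoner.quotient x='41/7'
:: 238/41
[in] reckoner.accrue x='<last>'
:: 476/41
[in] reckoner.show
:: 476/41
[in] ledger.bind k='jikind' v='-519'
:: 355
[in] ledger.bind k='jikind' v='josmu'
:: -519
[in] reckoner.reciproc
:: 41/476
[in] reckoner.dock x='47'
:: -22331/476
[in] reckoner.accrue x='-20'
:: -31851/476
[in] ledger.bind k='slusa' v='515'
:: suzabra

Answer: -22331/476


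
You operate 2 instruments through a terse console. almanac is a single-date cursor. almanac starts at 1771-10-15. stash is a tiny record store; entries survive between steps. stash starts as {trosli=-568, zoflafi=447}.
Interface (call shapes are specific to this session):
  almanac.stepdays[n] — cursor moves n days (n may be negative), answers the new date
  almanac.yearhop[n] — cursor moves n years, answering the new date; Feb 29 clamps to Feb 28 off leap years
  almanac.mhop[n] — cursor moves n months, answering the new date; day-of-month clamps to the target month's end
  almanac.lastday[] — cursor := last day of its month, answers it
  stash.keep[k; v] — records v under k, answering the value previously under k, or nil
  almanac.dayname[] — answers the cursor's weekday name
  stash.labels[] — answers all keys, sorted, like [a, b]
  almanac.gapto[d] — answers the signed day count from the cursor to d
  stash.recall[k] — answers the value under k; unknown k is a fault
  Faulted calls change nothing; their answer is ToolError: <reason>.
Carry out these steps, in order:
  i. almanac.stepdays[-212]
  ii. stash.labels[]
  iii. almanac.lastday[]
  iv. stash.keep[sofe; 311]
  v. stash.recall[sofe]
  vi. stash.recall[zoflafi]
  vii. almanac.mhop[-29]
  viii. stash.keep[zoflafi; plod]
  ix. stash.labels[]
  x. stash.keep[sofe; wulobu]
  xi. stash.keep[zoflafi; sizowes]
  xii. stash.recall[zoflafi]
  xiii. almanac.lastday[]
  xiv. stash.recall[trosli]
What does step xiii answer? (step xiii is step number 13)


>>> stepdays -212
= 1771-03-17
>>> labels
= [trosli, zoflafi]
>>> lastday
= 1771-03-31
>>> keep sofe 311
= nil
>>> recall sofe
= 311
>>> recall zoflafi
= 447
>>> mhop -29
= 1768-10-31
>>> keep zoflafi plod
= 447
>>> labels
= [sofe, trosli, zoflafi]
>>> keep sofe wulobu
= 311
>>> keep zoflafi sizowes
= plod
>>> recall zoflafi
= sizowes
>>> lastday
= 1768-10-31
>>> recall trosli
= -568

Answer: 1768-10-31


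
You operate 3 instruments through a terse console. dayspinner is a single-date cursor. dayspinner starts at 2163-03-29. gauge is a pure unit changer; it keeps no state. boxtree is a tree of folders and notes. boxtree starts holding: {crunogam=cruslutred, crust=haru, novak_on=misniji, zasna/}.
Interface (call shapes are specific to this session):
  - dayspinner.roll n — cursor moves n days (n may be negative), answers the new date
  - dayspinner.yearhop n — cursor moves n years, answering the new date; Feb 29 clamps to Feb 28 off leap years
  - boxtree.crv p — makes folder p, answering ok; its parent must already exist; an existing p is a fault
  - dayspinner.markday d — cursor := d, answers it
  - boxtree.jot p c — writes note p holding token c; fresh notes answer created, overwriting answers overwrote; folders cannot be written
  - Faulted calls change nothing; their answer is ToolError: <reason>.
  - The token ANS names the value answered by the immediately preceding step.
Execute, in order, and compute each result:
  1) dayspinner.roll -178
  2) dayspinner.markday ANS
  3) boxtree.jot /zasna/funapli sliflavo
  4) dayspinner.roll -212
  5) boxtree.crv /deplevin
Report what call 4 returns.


I invoke dayspinner.roll using n→-178, — result: 2162-10-02.
Then dayspinner.markday using d→ANS, which returns 2162-10-02.
Next I call boxtree.jot using p→/zasna/funapli, c→sliflavo: created.
Then dayspinner.roll using n→-212, → 2162-03-04.
Using boxtree.crv using p→/deplevin, and get ok.

Answer: 2162-03-04


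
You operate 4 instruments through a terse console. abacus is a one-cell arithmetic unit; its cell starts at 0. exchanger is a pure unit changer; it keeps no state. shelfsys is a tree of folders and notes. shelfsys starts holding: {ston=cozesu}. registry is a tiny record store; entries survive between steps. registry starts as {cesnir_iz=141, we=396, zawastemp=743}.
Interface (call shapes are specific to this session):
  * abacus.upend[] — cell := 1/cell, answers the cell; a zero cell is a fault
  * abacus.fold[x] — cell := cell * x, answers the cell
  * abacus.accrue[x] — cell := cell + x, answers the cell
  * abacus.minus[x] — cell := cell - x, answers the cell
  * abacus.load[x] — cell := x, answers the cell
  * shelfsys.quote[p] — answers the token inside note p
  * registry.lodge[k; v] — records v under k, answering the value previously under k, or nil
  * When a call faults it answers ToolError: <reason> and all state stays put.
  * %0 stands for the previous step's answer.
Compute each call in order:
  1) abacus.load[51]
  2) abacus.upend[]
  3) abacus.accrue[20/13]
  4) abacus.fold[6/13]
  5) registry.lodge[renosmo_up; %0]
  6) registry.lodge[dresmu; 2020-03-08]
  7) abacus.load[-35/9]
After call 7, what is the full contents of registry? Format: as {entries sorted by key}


-> load(x→51)
<- 51
-> upend()
<- 1/51
-> accrue(x→20/13)
<- 1033/663
-> fold(x→6/13)
<- 2066/2873
-> lodge(k→renosmo_up, v→%0)
<- nil
-> lodge(k→dresmu, v→2020-03-08)
<- nil
-> load(x→-35/9)
<- -35/9

Answer: {cesnir_iz=141, dresmu=2020-03-08, renosmo_up=2066/2873, we=396, zawastemp=743}


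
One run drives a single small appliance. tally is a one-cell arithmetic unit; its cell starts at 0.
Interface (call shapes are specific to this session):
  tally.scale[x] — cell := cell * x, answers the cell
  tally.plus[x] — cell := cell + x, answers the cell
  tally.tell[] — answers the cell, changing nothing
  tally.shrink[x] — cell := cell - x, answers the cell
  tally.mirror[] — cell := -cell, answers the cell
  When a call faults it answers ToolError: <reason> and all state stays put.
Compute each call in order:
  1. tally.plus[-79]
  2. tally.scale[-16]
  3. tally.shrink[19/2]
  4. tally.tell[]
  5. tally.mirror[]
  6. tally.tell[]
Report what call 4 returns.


~$ tally.plus -79
:: -79
~$ tally.scale -16
:: 1264
~$ tally.shrink 19/2
:: 2509/2
~$ tally.tell
:: 2509/2
~$ tally.mirror
:: -2509/2
~$ tally.tell
:: -2509/2

Answer: 2509/2


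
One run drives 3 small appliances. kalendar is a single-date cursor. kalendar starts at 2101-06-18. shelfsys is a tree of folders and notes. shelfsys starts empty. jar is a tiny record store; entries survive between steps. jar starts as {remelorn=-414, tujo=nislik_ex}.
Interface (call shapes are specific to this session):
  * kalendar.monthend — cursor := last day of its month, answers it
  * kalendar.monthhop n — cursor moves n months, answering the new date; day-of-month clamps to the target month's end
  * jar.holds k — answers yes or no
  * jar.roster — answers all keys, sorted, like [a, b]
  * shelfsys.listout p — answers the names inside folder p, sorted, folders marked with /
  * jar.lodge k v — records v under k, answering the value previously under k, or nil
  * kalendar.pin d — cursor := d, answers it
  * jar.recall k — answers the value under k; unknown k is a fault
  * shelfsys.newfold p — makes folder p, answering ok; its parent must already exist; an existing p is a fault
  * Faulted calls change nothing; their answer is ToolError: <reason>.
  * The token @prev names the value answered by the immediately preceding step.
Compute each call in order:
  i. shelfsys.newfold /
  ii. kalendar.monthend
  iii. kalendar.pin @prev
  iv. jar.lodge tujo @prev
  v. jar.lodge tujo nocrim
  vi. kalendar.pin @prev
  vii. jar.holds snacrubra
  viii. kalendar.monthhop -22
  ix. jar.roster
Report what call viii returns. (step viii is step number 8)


! 1. shelfsys.newfold(/) ~> ToolError: exists
! 2. kalendar.monthend() ~> 2101-06-30
! 3. kalendar.pin(@prev) ~> 2101-06-30
! 4. jar.lodge(tujo, @prev) ~> nislik_ex
! 5. jar.lodge(tujo, nocrim) ~> 2101-06-30
! 6. kalendar.pin(@prev) ~> 2101-06-30
! 7. jar.holds(snacrubra) ~> no
! 8. kalendar.monthhop(-22) ~> 2099-08-30
! 9. jar.roster() ~> [remelorn, tujo]

Answer: 2099-08-30


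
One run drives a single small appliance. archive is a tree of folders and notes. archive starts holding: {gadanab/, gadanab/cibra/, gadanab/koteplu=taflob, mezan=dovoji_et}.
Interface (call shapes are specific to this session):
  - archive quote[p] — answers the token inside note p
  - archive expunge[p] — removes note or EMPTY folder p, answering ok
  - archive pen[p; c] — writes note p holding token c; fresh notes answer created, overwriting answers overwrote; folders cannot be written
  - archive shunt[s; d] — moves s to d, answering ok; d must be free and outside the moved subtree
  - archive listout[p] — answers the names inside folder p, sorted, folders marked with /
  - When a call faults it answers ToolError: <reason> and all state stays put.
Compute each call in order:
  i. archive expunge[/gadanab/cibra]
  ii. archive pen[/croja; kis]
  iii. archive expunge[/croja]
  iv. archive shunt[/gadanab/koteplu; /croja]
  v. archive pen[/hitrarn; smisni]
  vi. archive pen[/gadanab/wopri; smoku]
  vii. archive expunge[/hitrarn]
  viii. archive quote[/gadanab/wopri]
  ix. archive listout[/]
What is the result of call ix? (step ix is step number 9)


> archive expunge p='/gadanab/cibra'
  ok
> archive pen p='/croja' c='kis'
  created
> archive expunge p='/croja'
  ok
> archive shunt s='/gadanab/koteplu' d='/croja'
  ok
> archive pen p='/hitrarn' c='smisni'
  created
> archive pen p='/gadanab/wopri' c='smoku'
  created
> archive expunge p='/hitrarn'
  ok
> archive quote p='/gadanab/wopri'
  smoku
> archive listout p='/'
  [croja, gadanab/, mezan]

Answer: [croja, gadanab/, mezan]


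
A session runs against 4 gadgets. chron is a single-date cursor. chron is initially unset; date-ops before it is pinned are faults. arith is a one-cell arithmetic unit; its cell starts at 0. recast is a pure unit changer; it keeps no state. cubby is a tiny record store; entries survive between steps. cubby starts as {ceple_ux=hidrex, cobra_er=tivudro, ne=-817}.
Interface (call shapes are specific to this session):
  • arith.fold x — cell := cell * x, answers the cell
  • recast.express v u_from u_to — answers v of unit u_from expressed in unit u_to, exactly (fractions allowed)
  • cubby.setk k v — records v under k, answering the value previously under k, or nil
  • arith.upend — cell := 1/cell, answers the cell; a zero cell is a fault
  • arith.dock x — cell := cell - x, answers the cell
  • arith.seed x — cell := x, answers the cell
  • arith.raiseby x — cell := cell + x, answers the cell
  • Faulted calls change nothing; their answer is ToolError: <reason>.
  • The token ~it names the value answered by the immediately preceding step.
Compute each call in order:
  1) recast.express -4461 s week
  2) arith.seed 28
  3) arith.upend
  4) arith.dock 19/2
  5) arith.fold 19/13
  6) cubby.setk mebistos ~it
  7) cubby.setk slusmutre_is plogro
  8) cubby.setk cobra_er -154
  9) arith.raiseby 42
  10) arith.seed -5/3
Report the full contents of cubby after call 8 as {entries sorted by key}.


Answer: {ceple_ux=hidrex, cobra_er=-154, mebistos=-5035/364, ne=-817, slusmutre_is=plogro}

Derivation:
→ express(-4461, s, week)
← -1487/201600
→ seed(28)
← 28
→ upend()
← 1/28
→ dock(19/2)
← -265/28
→ fold(19/13)
← -5035/364
→ setk(mebistos, ~it)
← nil
→ setk(slusmutre_is, plogro)
← nil
→ setk(cobra_er, -154)
← tivudro
→ raiseby(42)
← 10253/364
→ seed(-5/3)
← -5/3


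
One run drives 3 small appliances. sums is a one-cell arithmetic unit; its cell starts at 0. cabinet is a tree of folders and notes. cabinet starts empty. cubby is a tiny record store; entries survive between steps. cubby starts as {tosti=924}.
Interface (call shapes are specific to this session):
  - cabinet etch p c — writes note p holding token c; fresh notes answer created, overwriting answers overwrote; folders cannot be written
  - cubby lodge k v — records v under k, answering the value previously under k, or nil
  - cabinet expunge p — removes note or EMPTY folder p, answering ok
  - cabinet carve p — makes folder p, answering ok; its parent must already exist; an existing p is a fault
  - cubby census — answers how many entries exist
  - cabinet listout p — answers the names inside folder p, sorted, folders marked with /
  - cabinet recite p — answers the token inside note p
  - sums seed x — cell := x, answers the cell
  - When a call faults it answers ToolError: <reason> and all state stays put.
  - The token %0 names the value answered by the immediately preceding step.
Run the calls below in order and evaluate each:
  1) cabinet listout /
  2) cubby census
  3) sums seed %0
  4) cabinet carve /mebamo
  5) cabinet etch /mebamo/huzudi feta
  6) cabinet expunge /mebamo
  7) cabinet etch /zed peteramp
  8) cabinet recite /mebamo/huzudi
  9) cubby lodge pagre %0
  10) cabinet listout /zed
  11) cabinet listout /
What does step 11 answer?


! 1. cabinet listout(p=/) : []
! 2. cubby census() : 1
! 3. sums seed(x=%0) : 1
! 4. cabinet carve(p=/mebamo) : ok
! 5. cabinet etch(p=/mebamo/huzudi, c=feta) : created
! 6. cabinet expunge(p=/mebamo) : ToolError: not empty
! 7. cabinet etch(p=/zed, c=peteramp) : created
! 8. cabinet recite(p=/mebamo/huzudi) : feta
! 9. cubby lodge(k=pagre, v=%0) : nil
! 10. cabinet listout(p=/zed) : ToolError: not a directory
! 11. cabinet listout(p=/) : [mebamo/, zed]

Answer: [mebamo/, zed]


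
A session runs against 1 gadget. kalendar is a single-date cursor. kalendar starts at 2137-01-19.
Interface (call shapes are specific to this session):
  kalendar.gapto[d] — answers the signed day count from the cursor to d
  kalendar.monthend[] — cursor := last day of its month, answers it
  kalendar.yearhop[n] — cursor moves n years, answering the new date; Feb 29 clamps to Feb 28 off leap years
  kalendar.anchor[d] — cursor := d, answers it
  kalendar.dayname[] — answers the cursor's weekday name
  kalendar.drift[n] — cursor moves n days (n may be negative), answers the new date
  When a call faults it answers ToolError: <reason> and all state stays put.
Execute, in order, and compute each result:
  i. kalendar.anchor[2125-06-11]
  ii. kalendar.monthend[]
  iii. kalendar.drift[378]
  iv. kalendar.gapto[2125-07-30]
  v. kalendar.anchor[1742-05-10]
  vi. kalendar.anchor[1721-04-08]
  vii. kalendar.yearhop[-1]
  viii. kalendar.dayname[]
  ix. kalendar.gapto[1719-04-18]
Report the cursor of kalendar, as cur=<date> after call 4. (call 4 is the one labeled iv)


Answer: cur=2126-07-13

Derivation:
Using anchor(d: 2125-06-11), → 2125-06-11.
Next I call monthend(), and get 2125-06-30.
I call drift(n: 378), and get 2126-07-13.
I run gapto(d: 2125-07-30), and get -348.
I run anchor(d: 1742-05-10), → 1742-05-10.
Next I call anchor(d: 1721-04-08), which returns 1721-04-08.
Then yearhop(n: -1), → 1720-04-08.
I use dayname(), giving Monday.
I use gapto(d: 1719-04-18), and observe -356.


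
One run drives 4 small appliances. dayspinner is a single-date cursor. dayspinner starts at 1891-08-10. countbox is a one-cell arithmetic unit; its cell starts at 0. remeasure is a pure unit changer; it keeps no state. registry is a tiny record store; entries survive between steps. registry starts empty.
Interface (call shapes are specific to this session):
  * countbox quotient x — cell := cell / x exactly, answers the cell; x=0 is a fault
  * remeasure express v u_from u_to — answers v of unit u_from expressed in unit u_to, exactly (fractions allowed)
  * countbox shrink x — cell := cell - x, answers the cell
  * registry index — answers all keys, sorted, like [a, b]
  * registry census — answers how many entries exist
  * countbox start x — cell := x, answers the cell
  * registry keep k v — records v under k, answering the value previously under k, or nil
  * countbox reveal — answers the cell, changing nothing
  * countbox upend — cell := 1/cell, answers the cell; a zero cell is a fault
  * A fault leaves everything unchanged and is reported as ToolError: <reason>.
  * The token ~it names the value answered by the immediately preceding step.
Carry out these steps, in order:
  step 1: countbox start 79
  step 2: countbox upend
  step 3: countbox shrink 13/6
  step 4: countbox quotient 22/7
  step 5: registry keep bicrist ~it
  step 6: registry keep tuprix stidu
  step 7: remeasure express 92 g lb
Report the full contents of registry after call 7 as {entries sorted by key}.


>> countbox start(79)
<< 79
>> countbox upend()
<< 1/79
>> countbox shrink(13/6)
<< -1021/474
>> countbox quotient(22/7)
<< -7147/10428
>> registry keep(bicrist, ~it)
<< nil
>> registry keep(tuprix, stidu)
<< nil
>> remeasure express(92, g, lb)
<< 9200000/45359237

Answer: {bicrist=-7147/10428, tuprix=stidu}


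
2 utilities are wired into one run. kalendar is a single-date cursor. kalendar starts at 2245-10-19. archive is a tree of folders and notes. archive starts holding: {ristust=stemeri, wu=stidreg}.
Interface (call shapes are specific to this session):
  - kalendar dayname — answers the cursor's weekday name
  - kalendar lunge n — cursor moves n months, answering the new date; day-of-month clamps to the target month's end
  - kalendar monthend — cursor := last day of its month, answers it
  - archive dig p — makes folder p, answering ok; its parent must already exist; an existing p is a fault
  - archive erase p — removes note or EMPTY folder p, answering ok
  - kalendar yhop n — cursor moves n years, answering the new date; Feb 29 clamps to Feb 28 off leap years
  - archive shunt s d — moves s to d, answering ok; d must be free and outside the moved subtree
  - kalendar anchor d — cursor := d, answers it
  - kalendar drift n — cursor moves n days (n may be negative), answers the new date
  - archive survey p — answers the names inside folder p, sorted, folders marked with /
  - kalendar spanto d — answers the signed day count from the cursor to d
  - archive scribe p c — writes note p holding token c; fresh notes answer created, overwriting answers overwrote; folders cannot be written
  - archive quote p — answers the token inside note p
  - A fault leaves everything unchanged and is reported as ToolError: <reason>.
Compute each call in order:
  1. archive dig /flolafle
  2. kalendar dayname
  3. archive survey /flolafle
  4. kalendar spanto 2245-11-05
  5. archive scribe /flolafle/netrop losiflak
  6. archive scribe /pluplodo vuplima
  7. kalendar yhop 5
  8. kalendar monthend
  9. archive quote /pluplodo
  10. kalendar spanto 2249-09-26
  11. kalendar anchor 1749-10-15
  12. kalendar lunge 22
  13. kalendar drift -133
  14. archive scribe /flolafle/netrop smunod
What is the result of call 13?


$ archive dig p=/flolafle
= ok
$ kalendar dayname
= Sunday
$ archive survey p=/flolafle
= []
$ kalendar spanto d=2245-11-05
= 17
$ archive scribe p=/flolafle/netrop c=losiflak
= created
$ archive scribe p=/pluplodo c=vuplima
= created
$ kalendar yhop n=5
= 2250-10-19
$ kalendar monthend
= 2250-10-31
$ archive quote p=/pluplodo
= vuplima
$ kalendar spanto d=2249-09-26
= -400
$ kalendar anchor d=1749-10-15
= 1749-10-15
$ kalendar lunge n=22
= 1751-08-15
$ kalendar drift n=-133
= 1751-04-04
$ archive scribe p=/flolafle/netrop c=smunod
= overwrote

Answer: 1751-04-04


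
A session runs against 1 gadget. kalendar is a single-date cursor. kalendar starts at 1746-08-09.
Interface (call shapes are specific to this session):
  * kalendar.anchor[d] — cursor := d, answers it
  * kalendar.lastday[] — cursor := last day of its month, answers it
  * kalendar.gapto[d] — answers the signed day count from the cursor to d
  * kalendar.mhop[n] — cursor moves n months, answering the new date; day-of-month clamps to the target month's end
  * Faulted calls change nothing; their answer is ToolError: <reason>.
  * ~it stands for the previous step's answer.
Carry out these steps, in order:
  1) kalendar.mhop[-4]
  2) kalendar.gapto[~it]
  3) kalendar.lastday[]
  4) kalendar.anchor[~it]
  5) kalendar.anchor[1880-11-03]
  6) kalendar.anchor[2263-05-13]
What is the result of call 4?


I invoke kalendar.mhop on -4, giving 1746-04-09.
I run kalendar.gapto on ~it, — result: 0.
Now I run kalendar.lastday(), — result: 1746-04-30.
I try kalendar.anchor on ~it, — result: 1746-04-30.
Now I run kalendar.anchor on 1880-11-03, and see 1880-11-03.
Then kalendar.anchor on 2263-05-13, and get 2263-05-13.

Answer: 1746-04-30
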